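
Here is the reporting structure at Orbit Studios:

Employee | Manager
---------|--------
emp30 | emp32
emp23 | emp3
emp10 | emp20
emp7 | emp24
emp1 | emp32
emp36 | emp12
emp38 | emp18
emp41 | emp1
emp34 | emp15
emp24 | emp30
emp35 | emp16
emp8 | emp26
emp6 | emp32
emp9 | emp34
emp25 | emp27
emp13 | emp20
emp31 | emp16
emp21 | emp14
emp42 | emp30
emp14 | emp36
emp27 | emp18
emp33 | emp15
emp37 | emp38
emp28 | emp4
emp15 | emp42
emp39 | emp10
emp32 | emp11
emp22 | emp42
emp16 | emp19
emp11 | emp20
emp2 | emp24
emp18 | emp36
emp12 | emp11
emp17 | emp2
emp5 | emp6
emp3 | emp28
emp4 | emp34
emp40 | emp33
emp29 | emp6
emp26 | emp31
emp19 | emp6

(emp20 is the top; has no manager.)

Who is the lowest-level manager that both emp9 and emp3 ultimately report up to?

emp34

emp9's chain of managers is emp34, emp15, emp42, emp30, emp32, emp11, emp20. emp3's chain of managers is emp28, emp4, emp34, emp15, emp42, emp30, emp32, emp11, emp20. The first manager that appears in both chains is emp34.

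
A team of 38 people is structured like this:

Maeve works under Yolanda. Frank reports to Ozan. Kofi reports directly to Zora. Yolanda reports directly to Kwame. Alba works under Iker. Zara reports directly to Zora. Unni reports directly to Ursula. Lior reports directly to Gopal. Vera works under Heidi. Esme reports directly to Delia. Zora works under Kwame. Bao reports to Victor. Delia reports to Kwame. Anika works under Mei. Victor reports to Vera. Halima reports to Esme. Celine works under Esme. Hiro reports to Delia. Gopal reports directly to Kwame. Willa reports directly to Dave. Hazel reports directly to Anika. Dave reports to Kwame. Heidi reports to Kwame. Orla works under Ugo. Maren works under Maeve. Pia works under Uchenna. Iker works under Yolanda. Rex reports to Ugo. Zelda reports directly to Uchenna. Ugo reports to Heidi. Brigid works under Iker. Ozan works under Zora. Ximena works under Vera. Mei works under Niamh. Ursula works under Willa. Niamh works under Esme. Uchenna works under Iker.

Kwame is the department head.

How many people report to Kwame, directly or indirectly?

Kwame directly manages Delia, Heidi, Gopal, Dave, Yolanda, Zora. Under Delia: Hiro, Esme, Halima, Celine, Niamh, Mei, Anika, Hazel (8). Under Heidi: Vera, Ximena, Victor, Bao, Ugo, Rex, Orla (7). Under Gopal: Lior (1). Under Dave: Willa, Ursula, Unni (3). Under Yolanda: Maeve, Maren, Iker, Brigid, Uchenna, Pia, Zelda, Alba (8). Under Zora: Kofi, Zara, Ozan, Frank (4). So Kwame's organization is 6 direct reports plus everyone under them: 9 + 8 + 2 + 4 + 9 + 5 = 37.

37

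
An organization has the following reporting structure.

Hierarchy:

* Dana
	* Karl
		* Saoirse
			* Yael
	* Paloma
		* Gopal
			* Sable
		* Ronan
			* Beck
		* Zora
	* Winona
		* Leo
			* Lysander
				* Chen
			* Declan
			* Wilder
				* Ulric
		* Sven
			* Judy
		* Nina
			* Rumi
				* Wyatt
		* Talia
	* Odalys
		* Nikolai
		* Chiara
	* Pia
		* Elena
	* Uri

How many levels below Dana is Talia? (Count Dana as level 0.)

Chain from Talia up to Dana: Talia → Winona → Dana. That is 2 steps up, so Talia is 2 levels below Dana.

2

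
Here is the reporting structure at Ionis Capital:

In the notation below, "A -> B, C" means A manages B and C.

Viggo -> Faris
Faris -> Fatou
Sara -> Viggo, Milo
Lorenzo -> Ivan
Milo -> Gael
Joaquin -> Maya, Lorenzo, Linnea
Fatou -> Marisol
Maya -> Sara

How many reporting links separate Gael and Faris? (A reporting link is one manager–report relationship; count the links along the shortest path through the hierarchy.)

Gael is 2 levels below Sara, and Faris is 2 levels below Sara (their lowest common manager). The shortest path runs up from Gael to Sara and back down to Faris: 2 + 2 = 4 links.

4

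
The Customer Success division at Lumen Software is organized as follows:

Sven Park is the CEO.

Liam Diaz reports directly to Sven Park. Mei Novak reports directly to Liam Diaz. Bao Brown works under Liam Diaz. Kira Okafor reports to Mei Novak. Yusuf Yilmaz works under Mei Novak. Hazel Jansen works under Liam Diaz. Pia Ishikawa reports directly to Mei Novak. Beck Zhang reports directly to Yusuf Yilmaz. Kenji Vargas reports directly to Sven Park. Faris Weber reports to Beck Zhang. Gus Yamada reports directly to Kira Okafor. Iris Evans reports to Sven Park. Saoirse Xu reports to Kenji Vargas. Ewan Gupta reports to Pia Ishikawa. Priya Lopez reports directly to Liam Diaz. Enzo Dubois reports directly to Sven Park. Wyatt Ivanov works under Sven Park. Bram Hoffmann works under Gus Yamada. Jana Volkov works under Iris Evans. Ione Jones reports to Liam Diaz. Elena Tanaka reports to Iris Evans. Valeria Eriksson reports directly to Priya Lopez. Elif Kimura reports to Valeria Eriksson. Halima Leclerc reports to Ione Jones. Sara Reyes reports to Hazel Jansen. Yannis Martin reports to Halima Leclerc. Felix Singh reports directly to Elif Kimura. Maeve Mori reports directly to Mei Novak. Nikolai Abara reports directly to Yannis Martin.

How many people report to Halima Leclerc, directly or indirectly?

Halima Leclerc directly manages Yannis Martin. Under Yannis Martin: Nikolai Abara (1). That's 2 in total.

2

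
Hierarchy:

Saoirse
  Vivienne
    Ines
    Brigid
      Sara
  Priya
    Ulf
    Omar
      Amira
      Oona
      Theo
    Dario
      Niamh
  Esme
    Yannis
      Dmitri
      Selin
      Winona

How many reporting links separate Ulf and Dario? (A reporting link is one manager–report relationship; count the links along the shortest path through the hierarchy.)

Ulf is 1 level below Priya, and Dario is 1 level below Priya (their lowest common manager). The shortest path runs up from Ulf to Priya and back down to Dario: 1 + 1 = 2 links.

2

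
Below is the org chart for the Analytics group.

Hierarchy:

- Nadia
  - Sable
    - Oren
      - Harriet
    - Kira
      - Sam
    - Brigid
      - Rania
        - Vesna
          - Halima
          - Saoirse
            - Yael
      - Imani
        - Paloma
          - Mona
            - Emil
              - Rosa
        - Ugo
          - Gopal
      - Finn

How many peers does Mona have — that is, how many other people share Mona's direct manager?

0

Mona reports to Paloma, and Paloma has no other direct reports. Mona has 0 peers.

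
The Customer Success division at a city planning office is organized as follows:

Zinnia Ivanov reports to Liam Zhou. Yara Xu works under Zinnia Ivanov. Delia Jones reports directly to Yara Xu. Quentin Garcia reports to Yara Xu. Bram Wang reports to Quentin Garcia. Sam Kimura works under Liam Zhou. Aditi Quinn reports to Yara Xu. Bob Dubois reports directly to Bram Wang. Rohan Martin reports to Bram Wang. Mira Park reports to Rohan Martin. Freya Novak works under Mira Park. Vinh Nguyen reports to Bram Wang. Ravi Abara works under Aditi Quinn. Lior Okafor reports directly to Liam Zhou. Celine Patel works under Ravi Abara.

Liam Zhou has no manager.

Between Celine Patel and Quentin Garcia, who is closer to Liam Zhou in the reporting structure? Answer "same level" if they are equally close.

Celine Patel is 5 levels below Liam Zhou; Quentin Garcia is 3. Quentin Garcia is higher.

Quentin Garcia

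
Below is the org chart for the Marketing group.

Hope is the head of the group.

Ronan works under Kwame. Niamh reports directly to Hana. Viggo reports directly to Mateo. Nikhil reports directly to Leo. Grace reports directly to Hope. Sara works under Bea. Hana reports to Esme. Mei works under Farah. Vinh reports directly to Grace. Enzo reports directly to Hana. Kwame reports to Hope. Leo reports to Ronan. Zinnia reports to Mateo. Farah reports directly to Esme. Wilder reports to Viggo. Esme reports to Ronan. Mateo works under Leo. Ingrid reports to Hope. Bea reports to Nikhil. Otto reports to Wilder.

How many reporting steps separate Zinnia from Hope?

Chain from Zinnia up to Hope: Zinnia → Mateo → Leo → Ronan → Kwame → Hope. That is 5 steps up, so Zinnia is 5 levels below Hope.

5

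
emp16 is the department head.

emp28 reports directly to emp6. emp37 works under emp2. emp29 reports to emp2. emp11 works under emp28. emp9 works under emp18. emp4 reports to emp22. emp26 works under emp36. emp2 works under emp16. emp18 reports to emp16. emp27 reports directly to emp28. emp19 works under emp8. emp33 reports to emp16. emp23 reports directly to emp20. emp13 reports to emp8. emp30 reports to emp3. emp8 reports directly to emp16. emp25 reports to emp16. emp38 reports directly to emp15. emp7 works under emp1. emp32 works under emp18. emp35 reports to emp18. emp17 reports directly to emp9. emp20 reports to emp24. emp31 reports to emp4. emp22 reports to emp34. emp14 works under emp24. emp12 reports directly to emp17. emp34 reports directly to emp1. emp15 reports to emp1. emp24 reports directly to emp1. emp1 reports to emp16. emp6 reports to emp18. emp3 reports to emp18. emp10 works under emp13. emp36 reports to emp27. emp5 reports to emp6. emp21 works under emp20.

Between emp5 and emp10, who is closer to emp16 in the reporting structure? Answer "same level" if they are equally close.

Both emp5 and emp10 are 3 levels below emp16.

same level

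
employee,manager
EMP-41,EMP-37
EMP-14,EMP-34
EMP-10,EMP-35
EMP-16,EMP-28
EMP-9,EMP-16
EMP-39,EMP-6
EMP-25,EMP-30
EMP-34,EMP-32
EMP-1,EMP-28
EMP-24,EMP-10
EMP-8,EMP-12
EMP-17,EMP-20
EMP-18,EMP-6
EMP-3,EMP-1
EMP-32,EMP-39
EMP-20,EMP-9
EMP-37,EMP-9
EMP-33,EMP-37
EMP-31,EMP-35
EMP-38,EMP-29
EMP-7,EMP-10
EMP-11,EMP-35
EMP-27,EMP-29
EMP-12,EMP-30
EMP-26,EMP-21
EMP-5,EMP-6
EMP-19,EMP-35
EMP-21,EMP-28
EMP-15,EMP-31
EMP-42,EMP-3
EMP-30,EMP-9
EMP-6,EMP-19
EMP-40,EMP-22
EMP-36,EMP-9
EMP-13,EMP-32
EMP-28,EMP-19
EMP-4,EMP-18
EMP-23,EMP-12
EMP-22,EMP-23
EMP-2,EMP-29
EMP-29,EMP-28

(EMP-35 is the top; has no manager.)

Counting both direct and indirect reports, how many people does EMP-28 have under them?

24

EMP-28 directly manages EMP-16, EMP-29, EMP-21, EMP-1. Under EMP-16: EMP-9, EMP-36, EMP-30, EMP-12, EMP-8, EMP-23, EMP-22, EMP-40, EMP-25, EMP-20, EMP-17, EMP-37, EMP-41, EMP-33 (14). Under EMP-29: EMP-2, EMP-38, EMP-27 (3). Under EMP-21: EMP-26 (1). Under EMP-1: EMP-3, EMP-42 (2). So EMP-28's organization is 4 direct reports plus everyone under them: 15 + 4 + 2 + 3 = 24.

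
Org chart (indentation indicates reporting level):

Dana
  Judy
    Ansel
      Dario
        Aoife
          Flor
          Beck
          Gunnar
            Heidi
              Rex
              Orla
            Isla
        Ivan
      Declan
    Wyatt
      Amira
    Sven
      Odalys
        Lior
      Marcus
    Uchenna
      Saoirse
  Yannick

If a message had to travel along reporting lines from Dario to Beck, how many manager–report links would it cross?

Beck is in Dario's organization: the chain from Beck up to Dario is Beck → Aoife → Dario, which is 2 links.

2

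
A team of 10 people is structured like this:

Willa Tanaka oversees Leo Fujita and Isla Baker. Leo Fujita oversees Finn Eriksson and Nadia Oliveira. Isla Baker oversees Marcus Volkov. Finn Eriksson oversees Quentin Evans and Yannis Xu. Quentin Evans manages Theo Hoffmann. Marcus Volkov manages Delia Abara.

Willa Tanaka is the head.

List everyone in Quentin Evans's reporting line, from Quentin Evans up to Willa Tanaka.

Quentin Evans reports to Finn Eriksson. Finn Eriksson reports to Leo Fujita. Leo Fujita reports to Willa Tanaka. Willa Tanaka is at the top.

Quentin Evans -> Finn Eriksson -> Leo Fujita -> Willa Tanaka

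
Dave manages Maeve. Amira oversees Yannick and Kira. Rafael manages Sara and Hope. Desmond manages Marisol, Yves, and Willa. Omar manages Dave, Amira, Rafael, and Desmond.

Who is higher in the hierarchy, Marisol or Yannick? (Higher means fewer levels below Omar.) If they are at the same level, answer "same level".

Both Marisol and Yannick are 2 levels below Omar.

same level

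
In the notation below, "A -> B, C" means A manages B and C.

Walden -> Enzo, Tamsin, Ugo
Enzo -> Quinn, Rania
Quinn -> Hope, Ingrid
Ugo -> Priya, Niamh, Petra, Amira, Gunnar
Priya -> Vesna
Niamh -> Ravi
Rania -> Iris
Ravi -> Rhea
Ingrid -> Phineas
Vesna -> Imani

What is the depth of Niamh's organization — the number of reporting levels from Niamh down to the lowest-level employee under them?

2

The longest chain under Niamh runs Niamh → Ravi → Rhea, which is 2 levels below Niamh.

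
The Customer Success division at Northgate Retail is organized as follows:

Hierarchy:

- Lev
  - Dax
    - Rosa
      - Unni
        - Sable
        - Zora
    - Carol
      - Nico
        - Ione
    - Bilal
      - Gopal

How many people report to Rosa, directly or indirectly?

Rosa directly manages Unni. Under Unni: Zora, Sable (2). That's 3 in total.

3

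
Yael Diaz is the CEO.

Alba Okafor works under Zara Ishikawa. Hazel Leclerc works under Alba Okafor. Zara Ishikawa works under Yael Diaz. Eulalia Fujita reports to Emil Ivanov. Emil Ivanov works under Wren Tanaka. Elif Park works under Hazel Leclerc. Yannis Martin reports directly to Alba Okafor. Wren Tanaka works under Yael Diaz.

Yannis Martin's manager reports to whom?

Yannis Martin reports to Alba Okafor, and Alba Okafor reports to Zara Ishikawa. So Yannis Martin's skip-level manager is Zara Ishikawa.

Zara Ishikawa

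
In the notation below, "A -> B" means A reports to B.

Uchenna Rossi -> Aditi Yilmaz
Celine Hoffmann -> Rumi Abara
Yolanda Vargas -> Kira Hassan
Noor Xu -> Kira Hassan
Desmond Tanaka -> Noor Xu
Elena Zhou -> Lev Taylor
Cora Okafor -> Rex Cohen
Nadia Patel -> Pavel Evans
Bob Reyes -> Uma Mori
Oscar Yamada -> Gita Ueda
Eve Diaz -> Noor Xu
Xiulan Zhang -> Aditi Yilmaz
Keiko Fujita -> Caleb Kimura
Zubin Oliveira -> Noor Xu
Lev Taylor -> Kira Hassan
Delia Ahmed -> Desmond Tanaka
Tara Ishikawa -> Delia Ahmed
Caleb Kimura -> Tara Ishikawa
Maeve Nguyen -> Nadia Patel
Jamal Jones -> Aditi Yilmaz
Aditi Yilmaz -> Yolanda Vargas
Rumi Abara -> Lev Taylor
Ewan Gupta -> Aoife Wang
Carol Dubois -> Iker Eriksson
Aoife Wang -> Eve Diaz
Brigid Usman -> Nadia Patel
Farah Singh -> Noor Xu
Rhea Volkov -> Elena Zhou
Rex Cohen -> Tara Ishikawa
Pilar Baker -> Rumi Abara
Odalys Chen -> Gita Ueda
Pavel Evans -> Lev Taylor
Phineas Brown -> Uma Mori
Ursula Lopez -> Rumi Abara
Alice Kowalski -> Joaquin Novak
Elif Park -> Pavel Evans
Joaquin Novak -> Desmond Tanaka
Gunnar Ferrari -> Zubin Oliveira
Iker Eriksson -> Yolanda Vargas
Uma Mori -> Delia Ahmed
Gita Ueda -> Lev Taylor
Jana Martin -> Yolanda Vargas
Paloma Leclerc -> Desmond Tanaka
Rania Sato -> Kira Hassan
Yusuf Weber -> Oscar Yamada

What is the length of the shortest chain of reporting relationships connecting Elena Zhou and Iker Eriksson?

Elena Zhou is 2 levels below Kira Hassan, and Iker Eriksson is 2 levels below Kira Hassan (their lowest common manager). The shortest path runs up from Elena Zhou to Kira Hassan and back down to Iker Eriksson: 2 + 2 = 4 links.

4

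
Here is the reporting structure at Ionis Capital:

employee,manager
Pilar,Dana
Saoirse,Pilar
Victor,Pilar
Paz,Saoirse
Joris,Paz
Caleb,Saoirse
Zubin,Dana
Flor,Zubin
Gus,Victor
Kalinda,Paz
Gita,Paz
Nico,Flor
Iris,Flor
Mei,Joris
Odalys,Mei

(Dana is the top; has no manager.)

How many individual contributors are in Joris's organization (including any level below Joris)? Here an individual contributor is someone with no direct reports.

1

The only person in Joris's organization with no one reporting to them is Odalys. That is 1.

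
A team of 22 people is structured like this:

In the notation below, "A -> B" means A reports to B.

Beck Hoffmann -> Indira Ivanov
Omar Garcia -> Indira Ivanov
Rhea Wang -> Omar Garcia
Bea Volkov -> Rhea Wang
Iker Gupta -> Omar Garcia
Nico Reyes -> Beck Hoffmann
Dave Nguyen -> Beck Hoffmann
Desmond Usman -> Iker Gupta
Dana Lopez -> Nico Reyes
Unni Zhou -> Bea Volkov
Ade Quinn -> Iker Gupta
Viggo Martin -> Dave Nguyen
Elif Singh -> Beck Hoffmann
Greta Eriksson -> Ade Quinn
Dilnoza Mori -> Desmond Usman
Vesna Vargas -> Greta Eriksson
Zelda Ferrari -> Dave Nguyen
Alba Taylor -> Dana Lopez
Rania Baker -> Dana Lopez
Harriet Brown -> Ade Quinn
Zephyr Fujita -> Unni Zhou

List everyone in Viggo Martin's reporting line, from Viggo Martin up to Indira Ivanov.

Viggo Martin reports to Dave Nguyen. Dave Nguyen reports to Beck Hoffmann. Beck Hoffmann reports to Indira Ivanov. Indira Ivanov is at the top.

Viggo Martin -> Dave Nguyen -> Beck Hoffmann -> Indira Ivanov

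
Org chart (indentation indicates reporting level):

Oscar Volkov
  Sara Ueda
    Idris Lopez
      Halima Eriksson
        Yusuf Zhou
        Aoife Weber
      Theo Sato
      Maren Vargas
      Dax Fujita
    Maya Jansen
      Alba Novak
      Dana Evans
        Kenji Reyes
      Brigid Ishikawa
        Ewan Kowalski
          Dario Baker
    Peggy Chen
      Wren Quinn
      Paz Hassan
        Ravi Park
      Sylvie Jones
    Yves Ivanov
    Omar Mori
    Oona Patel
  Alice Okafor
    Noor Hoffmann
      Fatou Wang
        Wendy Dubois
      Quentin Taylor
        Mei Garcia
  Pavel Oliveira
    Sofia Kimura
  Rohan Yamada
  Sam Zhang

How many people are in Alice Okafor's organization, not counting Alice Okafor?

5

Alice Okafor directly manages Noor Hoffmann. Under Noor Hoffmann: Quentin Taylor, Mei Garcia, Fatou Wang, Wendy Dubois (4). That's 5 in total.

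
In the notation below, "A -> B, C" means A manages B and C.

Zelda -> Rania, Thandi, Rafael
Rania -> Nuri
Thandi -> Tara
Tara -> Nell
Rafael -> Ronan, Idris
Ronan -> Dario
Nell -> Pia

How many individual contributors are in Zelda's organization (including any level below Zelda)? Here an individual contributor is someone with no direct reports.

The people in Zelda's organization with no one reporting to them are Idris, Dario, Pia, Nuri. That is 4.

4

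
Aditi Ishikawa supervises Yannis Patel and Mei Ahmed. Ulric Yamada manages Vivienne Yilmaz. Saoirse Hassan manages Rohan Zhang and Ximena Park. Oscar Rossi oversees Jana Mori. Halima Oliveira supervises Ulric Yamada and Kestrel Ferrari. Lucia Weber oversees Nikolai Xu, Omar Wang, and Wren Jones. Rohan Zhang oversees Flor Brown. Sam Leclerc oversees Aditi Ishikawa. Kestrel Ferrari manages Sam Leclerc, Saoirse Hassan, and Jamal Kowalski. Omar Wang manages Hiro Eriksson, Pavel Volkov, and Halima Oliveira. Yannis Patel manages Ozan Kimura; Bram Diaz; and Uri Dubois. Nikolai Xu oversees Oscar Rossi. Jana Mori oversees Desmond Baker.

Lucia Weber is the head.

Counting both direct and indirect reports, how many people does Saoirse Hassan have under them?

Saoirse Hassan directly manages Rohan Zhang, Ximena Park. Under Rohan Zhang: Flor Brown (1). Ximena Park has no reports. So Saoirse Hassan's organization is 2 direct reports plus everyone under them: 2 + 1 = 3.

3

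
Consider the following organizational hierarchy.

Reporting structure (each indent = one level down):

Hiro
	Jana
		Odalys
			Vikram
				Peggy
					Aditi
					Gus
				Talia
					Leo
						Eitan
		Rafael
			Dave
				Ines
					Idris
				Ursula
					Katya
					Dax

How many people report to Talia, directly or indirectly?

Talia directly manages Leo. Under Leo: Eitan (1). That's 2 in total.

2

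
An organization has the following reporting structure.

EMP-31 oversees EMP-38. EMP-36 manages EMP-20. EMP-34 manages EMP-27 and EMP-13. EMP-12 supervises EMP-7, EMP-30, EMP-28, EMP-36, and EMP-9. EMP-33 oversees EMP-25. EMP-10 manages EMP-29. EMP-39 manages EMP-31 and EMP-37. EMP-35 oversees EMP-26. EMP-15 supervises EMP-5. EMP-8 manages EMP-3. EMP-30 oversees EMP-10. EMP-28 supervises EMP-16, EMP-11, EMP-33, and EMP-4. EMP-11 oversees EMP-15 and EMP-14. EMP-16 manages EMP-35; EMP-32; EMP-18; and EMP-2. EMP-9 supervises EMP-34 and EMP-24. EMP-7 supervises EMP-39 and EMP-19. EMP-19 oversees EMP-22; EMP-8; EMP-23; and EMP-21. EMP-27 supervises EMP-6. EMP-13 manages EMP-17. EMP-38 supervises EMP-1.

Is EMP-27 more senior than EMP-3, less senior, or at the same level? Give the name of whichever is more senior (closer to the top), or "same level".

EMP-27

EMP-27 is 3 levels below EMP-12; EMP-3 is 4. EMP-27 is higher.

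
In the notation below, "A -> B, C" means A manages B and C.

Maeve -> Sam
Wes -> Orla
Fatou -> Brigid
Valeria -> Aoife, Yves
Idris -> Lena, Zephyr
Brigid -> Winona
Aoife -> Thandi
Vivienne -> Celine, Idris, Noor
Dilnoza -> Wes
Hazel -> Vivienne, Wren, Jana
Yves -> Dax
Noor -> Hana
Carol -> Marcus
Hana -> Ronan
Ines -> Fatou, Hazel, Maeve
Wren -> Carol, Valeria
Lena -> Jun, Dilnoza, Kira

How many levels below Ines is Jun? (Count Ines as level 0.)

Chain from Jun up to Ines: Jun → Lena → Idris → Vivienne → Hazel → Ines. That is 5 steps up, so Jun is 5 levels below Ines.

5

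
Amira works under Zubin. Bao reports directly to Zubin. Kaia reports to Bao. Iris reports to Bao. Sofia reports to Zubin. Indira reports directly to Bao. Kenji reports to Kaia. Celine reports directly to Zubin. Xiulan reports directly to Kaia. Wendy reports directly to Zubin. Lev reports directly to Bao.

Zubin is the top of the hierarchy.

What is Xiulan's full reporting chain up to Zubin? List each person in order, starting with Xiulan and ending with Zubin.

Xiulan reports to Kaia. Kaia reports to Bao. Bao reports to Zubin. Zubin is at the top.

Xiulan -> Kaia -> Bao -> Zubin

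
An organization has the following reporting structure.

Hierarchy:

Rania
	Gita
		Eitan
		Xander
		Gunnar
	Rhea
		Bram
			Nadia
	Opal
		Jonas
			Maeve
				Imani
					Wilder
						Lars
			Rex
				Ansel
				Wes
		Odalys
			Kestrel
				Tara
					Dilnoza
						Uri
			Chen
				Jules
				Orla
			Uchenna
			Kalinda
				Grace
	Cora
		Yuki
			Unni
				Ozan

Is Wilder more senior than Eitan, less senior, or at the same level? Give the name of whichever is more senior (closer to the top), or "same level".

Wilder is 5 levels below Rania; Eitan is 2. Eitan is higher.

Eitan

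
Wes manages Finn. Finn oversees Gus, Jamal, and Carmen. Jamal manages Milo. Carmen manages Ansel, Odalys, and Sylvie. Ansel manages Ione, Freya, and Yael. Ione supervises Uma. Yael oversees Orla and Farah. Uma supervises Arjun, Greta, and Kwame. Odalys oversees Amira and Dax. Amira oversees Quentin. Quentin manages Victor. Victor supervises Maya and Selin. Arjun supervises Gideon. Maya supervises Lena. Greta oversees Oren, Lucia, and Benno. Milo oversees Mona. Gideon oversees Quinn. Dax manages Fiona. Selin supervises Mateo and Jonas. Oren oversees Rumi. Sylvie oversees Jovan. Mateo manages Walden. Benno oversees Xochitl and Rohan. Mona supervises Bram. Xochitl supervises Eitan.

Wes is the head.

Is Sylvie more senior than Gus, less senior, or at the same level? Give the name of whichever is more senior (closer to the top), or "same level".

Sylvie is 3 levels below Wes; Gus is 2. Gus is higher.

Gus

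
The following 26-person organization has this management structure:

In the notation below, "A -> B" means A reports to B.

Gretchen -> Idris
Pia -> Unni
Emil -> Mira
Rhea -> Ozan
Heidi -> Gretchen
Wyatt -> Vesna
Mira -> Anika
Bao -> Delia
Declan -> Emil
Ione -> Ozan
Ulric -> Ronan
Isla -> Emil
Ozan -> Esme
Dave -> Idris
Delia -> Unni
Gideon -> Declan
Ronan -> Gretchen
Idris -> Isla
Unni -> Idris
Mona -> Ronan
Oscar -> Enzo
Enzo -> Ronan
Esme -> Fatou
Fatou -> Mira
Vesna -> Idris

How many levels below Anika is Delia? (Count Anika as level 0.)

6

Chain from Delia up to Anika: Delia → Unni → Idris → Isla → Emil → Mira → Anika. That is 6 steps up, so Delia is 6 levels below Anika.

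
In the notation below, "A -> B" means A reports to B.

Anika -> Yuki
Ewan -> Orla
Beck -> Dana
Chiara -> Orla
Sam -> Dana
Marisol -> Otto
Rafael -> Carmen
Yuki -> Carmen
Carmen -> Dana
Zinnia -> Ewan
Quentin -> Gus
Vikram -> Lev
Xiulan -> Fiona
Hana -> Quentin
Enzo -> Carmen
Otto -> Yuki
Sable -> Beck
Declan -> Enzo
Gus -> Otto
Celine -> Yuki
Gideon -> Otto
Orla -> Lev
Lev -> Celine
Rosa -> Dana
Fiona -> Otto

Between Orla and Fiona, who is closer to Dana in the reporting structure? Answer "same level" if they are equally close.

Orla is 5 levels below Dana; Fiona is 4. Fiona is higher.

Fiona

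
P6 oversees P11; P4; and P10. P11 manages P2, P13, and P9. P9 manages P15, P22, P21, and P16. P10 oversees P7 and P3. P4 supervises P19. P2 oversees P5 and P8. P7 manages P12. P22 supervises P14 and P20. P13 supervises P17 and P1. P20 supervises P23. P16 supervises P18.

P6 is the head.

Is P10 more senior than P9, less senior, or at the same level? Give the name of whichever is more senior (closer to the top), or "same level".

P10 is 1 level below P6; P9 is 2. P10 is higher.

P10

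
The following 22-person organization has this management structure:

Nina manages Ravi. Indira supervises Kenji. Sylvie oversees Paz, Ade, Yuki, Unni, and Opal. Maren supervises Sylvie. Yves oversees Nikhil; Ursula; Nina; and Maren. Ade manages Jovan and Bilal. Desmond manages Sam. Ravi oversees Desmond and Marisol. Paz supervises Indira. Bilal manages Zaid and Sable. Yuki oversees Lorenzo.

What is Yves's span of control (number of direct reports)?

4

Yves directly manages Nikhil, Nina, Maren, Ursula. That is 4 direct reports.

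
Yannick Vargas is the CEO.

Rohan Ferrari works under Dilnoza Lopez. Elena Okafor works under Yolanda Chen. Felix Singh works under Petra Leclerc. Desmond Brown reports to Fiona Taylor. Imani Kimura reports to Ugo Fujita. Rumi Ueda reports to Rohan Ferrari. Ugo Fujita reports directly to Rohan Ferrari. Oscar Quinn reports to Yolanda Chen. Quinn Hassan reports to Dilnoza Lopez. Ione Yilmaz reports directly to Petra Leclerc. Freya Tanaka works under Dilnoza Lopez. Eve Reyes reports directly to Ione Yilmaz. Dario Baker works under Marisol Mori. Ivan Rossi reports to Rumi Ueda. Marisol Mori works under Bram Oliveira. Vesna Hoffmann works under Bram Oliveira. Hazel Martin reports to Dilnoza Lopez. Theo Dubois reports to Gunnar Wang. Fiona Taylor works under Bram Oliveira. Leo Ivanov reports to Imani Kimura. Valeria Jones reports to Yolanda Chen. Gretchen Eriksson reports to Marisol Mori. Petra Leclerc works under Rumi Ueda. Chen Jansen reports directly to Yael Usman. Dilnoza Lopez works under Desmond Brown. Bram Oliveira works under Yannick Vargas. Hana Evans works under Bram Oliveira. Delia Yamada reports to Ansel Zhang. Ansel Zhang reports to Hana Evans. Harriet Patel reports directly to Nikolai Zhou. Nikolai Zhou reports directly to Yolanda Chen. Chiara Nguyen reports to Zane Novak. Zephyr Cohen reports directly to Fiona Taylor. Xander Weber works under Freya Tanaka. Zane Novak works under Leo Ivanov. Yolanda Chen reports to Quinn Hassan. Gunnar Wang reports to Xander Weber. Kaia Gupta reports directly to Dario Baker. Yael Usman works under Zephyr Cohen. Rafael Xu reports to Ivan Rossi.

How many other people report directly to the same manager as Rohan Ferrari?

3

Rohan Ferrari reports to Dilnoza Lopez. Dilnoza Lopez's other direct reports are Quinn Hassan, Freya Tanaka, Hazel Martin — 3 peers.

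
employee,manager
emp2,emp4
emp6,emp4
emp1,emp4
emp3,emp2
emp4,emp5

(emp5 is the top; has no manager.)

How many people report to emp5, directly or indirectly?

emp5 directly manages emp4. Under emp4: emp6, emp2, emp3, emp1 (4). That's 5 in total.

5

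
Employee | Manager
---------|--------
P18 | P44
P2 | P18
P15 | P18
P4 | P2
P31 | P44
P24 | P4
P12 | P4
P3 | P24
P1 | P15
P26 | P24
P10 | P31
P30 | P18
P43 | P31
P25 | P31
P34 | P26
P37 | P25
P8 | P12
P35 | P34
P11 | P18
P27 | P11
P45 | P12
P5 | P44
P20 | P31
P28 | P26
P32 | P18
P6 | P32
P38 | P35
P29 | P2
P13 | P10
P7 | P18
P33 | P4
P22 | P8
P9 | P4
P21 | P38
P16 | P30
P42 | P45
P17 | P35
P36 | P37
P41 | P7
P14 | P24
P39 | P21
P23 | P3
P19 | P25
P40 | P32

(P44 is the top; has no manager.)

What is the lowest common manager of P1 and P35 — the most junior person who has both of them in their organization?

P1's chain of managers is P15, P18, P44. P35's chain of managers is P34, P26, P24, P4, P2, P18, P44. The first manager that appears in both chains is P18.

P18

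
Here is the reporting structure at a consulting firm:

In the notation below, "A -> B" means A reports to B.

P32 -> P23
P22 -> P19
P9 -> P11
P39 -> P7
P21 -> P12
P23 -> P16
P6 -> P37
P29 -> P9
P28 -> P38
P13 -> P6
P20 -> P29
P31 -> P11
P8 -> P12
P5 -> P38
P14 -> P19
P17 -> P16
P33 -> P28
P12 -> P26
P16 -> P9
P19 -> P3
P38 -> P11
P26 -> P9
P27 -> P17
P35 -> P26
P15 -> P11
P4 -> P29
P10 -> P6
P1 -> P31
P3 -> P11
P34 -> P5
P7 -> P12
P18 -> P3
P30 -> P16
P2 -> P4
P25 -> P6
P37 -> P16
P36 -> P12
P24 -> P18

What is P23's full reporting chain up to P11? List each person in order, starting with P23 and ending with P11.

P23 -> P16 -> P9 -> P11

P23 reports to P16. P16 reports to P9. P9 reports to P11. P11 is at the top.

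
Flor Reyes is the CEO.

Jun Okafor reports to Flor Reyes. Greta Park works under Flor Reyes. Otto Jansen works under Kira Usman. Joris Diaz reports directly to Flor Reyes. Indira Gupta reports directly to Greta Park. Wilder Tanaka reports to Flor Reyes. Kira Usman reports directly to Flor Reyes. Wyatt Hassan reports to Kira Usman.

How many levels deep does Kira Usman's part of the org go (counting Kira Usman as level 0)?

1

The longest chain under Kira Usman runs Kira Usman → Wyatt Hassan, which is 1 level below Kira Usman.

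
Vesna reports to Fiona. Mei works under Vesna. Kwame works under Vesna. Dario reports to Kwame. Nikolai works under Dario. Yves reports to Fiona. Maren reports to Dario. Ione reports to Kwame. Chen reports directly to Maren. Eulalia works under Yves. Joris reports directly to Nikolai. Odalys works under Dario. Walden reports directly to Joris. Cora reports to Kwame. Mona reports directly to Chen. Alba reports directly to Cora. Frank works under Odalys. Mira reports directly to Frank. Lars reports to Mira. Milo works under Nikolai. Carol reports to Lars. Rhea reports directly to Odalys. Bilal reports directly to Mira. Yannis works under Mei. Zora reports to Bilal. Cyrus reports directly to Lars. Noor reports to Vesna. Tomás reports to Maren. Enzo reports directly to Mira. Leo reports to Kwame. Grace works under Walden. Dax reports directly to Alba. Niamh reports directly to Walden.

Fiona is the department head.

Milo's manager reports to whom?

Dario

Milo reports to Nikolai, and Nikolai reports to Dario. So Milo's skip-level manager is Dario.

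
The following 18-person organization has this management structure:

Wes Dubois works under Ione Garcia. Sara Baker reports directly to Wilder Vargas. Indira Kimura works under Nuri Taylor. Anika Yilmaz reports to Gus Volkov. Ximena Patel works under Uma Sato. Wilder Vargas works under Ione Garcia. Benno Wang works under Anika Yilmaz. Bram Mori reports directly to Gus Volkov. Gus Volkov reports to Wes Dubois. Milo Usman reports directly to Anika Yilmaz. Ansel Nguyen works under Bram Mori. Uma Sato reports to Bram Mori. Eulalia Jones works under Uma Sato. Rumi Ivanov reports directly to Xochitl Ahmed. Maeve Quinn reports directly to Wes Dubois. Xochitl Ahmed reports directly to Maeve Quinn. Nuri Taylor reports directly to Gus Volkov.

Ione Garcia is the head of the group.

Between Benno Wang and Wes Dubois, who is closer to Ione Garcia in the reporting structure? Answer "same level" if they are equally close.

Benno Wang is 4 levels below Ione Garcia; Wes Dubois is 1. Wes Dubois is higher.

Wes Dubois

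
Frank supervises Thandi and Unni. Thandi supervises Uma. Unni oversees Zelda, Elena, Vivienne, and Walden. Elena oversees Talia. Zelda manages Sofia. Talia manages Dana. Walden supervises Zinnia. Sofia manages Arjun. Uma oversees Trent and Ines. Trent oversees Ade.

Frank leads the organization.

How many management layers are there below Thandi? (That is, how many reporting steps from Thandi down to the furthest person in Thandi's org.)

3

The longest chain under Thandi runs Thandi → Uma → Trent → Ade, which is 3 levels below Thandi.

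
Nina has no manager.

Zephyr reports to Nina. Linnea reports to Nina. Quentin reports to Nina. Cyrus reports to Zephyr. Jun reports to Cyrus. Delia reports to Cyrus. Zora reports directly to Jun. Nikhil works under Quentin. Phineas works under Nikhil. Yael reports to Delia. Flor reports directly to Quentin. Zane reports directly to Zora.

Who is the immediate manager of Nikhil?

Nikhil reports directly to Quentin.

Quentin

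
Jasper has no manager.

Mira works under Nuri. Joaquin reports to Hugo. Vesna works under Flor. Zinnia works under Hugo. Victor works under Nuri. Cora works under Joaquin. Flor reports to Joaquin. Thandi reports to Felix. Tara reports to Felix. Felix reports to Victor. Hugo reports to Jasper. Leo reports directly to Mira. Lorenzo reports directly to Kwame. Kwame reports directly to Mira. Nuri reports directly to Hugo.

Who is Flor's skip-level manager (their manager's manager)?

Hugo

Flor reports to Joaquin, and Joaquin reports to Hugo. So Flor's skip-level manager is Hugo.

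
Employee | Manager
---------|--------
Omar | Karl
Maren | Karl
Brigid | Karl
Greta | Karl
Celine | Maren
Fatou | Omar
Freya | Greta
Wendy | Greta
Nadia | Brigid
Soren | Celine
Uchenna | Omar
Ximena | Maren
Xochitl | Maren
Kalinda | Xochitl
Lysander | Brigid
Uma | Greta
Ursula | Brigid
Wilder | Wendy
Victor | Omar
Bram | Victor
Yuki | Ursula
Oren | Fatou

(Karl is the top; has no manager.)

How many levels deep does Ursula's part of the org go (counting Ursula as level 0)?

1

The longest chain under Ursula runs Ursula → Yuki, which is 1 level below Ursula.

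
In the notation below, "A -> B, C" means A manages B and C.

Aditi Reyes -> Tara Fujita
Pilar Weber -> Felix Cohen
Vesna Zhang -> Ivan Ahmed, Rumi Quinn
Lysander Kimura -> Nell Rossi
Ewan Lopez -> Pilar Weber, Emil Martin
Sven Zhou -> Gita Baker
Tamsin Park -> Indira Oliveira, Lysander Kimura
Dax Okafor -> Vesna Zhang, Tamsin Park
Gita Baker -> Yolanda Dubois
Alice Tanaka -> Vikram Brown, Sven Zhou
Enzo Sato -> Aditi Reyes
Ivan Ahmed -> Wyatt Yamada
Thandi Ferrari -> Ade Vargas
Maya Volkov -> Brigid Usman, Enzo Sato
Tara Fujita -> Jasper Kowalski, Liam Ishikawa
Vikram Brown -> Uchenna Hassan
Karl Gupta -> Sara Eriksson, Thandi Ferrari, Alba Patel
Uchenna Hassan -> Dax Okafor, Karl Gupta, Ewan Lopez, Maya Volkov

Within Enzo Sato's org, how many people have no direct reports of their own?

2

The people in Enzo Sato's organization with no one reporting to them are Liam Ishikawa, Jasper Kowalski. That is 2.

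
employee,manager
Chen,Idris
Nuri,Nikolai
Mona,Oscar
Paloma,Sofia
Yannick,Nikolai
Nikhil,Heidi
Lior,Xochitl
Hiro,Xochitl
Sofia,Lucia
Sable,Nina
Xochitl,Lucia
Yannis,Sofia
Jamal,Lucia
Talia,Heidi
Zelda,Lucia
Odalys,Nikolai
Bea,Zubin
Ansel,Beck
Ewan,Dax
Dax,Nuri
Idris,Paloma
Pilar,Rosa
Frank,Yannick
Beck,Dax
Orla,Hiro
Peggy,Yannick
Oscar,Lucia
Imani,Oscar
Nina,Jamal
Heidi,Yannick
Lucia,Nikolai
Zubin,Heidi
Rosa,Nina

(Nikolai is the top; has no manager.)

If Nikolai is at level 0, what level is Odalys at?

1

Chain from Odalys up to Nikolai: Odalys → Nikolai. That is 1 step up, so Odalys is 1 level below Nikolai.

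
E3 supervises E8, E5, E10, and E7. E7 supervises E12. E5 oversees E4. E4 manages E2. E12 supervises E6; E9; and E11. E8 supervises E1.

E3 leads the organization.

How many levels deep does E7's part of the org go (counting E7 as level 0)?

The longest chain under E7 runs E7 → E12 → E11, which is 2 levels below E7.

2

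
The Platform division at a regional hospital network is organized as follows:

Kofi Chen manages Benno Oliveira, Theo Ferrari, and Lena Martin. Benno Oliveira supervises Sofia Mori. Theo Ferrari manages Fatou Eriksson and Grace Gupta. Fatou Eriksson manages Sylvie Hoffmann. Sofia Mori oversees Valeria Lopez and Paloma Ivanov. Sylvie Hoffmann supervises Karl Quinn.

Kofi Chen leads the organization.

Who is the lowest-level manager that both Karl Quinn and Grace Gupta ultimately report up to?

Karl Quinn's chain of managers is Sylvie Hoffmann, Fatou Eriksson, Theo Ferrari, Kofi Chen. Grace Gupta's chain of managers is Theo Ferrari, Kofi Chen. The first manager that appears in both chains is Theo Ferrari.

Theo Ferrari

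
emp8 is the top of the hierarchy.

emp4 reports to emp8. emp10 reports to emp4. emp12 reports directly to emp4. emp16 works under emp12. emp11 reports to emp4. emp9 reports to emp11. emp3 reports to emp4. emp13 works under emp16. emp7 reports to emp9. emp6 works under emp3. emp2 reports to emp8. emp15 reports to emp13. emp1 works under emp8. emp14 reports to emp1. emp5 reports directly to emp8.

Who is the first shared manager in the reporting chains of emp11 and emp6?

emp11's chain of managers is emp4, emp8. emp6's chain of managers is emp3, emp4, emp8. The first manager that appears in both chains is emp4.

emp4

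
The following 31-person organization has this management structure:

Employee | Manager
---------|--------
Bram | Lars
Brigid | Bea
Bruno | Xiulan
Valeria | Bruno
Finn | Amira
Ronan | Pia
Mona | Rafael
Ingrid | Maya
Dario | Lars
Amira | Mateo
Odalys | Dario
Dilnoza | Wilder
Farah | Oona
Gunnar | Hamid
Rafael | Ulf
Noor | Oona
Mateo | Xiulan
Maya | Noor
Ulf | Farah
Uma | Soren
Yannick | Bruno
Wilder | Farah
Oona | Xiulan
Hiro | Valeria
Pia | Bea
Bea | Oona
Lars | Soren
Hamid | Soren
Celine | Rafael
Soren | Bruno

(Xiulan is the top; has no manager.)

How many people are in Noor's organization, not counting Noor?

2

Noor directly manages Maya. Under Maya: Ingrid (1). That's 2 in total.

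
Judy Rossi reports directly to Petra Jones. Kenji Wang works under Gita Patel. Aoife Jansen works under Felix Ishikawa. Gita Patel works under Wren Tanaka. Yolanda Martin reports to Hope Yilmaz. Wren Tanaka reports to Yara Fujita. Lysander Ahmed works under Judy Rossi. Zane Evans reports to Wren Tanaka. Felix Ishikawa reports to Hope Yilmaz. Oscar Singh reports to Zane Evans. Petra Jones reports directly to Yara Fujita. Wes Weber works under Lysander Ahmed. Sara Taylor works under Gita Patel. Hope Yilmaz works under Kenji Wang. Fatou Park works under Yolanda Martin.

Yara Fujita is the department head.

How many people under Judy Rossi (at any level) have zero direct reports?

1

The only person in Judy Rossi's organization with no one reporting to them is Wes Weber. That is 1.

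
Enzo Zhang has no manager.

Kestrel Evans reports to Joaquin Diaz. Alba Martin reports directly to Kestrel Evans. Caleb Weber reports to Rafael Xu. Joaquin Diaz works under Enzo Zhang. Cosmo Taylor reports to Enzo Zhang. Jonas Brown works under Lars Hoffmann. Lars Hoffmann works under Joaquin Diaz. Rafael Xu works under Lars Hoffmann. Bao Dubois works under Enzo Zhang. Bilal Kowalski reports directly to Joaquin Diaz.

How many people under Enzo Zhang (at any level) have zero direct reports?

6

The people in Enzo Zhang's organization with no one reporting to them are Bao Dubois, Cosmo Taylor, Bilal Kowalski, Alba Martin, Jonas Brown, Caleb Weber. That is 6.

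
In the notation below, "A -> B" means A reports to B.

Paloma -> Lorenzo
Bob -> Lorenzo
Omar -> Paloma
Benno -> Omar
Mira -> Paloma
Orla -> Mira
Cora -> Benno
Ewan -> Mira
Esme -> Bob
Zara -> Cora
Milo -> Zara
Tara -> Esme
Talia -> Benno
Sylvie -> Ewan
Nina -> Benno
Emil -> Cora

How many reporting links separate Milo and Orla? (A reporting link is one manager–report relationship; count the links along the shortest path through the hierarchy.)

Milo is 5 levels below Paloma, and Orla is 2 levels below Paloma (their lowest common manager). The shortest path runs up from Milo to Paloma and back down to Orla: 5 + 2 = 7 links.

7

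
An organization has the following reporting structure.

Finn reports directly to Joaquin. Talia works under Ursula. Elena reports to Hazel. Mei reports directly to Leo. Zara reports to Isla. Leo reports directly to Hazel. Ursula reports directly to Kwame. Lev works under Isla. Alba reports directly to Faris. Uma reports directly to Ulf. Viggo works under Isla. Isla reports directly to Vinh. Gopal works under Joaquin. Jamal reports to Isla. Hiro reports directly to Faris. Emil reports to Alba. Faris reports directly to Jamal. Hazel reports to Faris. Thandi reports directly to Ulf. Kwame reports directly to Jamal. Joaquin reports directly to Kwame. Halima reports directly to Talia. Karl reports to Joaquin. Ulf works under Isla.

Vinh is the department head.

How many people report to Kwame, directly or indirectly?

Kwame directly manages Joaquin, Ursula. Under Joaquin: Karl, Finn, Gopal (3). Under Ursula: Talia, Halima (2). So Kwame's organization is 2 direct reports plus everyone under them: 4 + 3 = 7.

7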